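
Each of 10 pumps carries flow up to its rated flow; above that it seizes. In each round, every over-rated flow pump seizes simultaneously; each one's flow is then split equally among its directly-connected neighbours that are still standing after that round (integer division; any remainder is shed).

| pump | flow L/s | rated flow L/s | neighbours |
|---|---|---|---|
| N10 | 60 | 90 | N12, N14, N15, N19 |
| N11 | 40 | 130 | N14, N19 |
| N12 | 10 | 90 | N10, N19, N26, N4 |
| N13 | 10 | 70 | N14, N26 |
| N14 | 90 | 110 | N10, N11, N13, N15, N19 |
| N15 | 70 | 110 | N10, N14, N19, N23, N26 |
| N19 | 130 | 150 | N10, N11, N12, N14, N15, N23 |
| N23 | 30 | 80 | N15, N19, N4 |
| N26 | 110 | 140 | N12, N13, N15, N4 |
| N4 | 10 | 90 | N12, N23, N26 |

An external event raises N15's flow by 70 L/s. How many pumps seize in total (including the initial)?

Round 1 — N15 at 140 > 110. N15 seizes.
  N15 sheds 140 L/s to N10, N14, N19, N23, N26: 28 each.
    N10: 60+28 = 88 ≤ 90
    N14: 90+28 = 118 > 110
    N19: 130+28 = 158 > 150
    N23: 30+28 = 58 ≤ 80
    N26: 110+28 = 138 ≤ 140
Round 2 — N14, N19 seize.
  N14 sheds 118 L/s to N10, N11, N13: 39 each (1 lost).
    N10: 88+39 = 127 > 90
    N11: 40+39 = 79 ≤ 130
    N13: 10+39 = 49 ≤ 70
  N19 sheds 158 L/s to N10, N11, N12, N23: 39 each (2 lost).
    N10: 127+39 = 166 > 90
    N11: 79+39 = 118 ≤ 130
    N12: 10+39 = 49 ≤ 90
    N23: 58+39 = 97 > 80
Round 3 — N10, N23 seize.
  N10 sheds 166 L/s to N12: 166 each.
    N12: 49+166 = 215 > 90
  N23 sheds 97 L/s to N4: 97 each.
    N4: 10+97 = 107 > 90
Round 4 — N12, N4 seize.
  N12 sheds 215 L/s to N26: 215 each.
    N26: 138+215 = 353 > 140
  N4 sheds 107 L/s to N26: 107 each.
    N26: 353+107 = 460 > 140
Round 5 — N26 seizes.
  N26 sheds 460 L/s to N13: 460 each.
    N13: 49+460 = 509 > 70
Round 6 — N13 seizes.
  N13 sheds 509 L/s: no online neighbours, lost.
No further seizures.

9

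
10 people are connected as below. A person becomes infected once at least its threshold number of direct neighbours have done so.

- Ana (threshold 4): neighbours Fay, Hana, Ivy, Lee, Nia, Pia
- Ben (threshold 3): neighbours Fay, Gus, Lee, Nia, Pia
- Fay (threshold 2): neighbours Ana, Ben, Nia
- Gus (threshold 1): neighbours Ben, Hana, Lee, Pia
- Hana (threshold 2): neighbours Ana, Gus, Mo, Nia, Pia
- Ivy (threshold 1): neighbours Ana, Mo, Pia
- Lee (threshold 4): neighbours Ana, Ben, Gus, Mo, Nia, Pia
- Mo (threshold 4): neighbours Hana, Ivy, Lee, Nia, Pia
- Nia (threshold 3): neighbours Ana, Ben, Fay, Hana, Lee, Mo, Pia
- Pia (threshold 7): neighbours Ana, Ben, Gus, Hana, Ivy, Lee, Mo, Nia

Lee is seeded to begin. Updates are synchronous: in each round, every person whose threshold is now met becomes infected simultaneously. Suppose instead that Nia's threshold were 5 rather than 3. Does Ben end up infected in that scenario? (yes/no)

no

With Nia's threshold at 5:
Round 1 — Lee becomes infected (initial).
Round 2 — checking thresholds:
  Ana: 1 of 6 neighbours < 4, holds.
  Ben: 1 of 5 neighbours < 3, holds.
  Gus: 1 of 4 neighbours ≥ 1, becomes infected.
  Mo: 1 of 5 neighbours < 4, holds.
  Nia: 1 of 7 neighbours < 5, holds.
  Pia: 1 of 8 neighbours < 7, holds.
Round 3 — no new infections; cascade stops.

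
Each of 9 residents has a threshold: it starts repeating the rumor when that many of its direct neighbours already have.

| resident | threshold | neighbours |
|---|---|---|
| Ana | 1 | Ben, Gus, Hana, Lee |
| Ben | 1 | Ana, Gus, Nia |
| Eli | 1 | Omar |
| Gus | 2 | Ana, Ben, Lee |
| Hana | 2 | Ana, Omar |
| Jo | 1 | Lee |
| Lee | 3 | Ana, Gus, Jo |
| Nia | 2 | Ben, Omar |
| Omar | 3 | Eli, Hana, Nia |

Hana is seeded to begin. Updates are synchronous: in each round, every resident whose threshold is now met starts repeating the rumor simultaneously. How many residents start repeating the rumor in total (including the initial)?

Round 1 — Hana starts repeating the rumor (initial).
Round 2 — checking thresholds:
  Ana: 1 of 4 neighbours ≥ 1, starts repeating the rumor.
  Omar: 1 of 3 neighbours < 3, not yet.
Round 3 — checking thresholds:
  Ben: 1 of 3 neighbours ≥ 1, starts repeating the rumor.
  Gus: 1 of 3 neighbours < 2, not yet.
  Lee: 1 of 3 neighbours < 3, not yet.
  Omar: 1 of 3 neighbours < 3, not yet.
Round 4 — checking thresholds:
  Gus: 2 of 3 neighbours ≥ 2, starts repeating the rumor.
  Lee: 1 of 3 neighbours < 3, not yet.
  Nia: 1 of 2 neighbours < 2, not yet.
  Omar: 1 of 3 neighbours < 3, not yet.
Round 5 — no new spreads; cascade stops.

4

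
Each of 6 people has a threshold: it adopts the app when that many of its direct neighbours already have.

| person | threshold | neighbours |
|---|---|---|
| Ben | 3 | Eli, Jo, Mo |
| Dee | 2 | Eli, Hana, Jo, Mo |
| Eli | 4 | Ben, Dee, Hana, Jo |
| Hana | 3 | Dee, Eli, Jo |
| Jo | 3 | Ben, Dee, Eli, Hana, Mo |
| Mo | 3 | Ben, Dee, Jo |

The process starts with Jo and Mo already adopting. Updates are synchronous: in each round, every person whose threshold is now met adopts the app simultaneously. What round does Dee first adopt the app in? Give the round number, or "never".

Round 1 — Jo, Mo adopt the app (initial).
Round 2 — checking thresholds:
  Ben: 2 of 3 neighbours < 3, holds.
  Dee: 2 of 4 neighbours ≥ 2, adopts the app.
  Eli: 1 of 4 neighbours < 4, holds.
  Hana: 1 of 3 neighbours < 3, holds.
Round 3 — no new adoptions; cascade stops.

2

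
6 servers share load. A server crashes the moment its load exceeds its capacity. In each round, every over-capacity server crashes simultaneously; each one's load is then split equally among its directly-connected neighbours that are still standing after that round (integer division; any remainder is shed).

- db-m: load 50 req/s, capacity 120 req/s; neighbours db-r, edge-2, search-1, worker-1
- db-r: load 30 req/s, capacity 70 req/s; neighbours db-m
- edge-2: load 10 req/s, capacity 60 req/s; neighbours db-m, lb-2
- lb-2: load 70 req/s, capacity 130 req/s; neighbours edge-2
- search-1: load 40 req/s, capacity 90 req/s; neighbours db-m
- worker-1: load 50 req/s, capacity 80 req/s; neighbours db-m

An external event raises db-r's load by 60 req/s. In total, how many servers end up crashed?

3

Round 1 — db-r at 90 > 70. db-r crashes.
  db-r sheds 90 req/s to db-m: 90 each.
    db-m: 50+90 = 140 > 120
Round 2 — db-m crashes.
  db-m sheds 140 req/s to edge-2, search-1, worker-1: 46 each (2 lost).
    edge-2: 10+46 = 56 ≤ 60
    search-1: 40+46 = 86 ≤ 90
    worker-1: 50+46 = 96 > 80
Round 3 — worker-1 crashes.
  worker-1 sheds 96 req/s: no online neighbours, lost.
No further crashes.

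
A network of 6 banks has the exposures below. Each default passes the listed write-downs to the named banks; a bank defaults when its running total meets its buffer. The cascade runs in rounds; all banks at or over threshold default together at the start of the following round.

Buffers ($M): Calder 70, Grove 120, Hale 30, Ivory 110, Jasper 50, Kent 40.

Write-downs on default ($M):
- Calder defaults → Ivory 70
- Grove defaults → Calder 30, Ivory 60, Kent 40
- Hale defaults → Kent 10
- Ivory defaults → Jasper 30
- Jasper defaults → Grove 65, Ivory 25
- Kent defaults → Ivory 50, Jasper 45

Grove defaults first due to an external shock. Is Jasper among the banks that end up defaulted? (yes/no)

yes

Round 1 — Grove defaults (initial).
  Calder: +30 → 30 < 70
  Ivory: +60 → 60 < 110
  Kent: +40 → 40 ≥ 40
Round 2 — Kent defaults.
  Ivory: +50 → 110 ≥ 110
  Jasper: +45 → 45 < 50
Round 3 — Ivory defaults.
  Jasper: +30 → 75 ≥ 50
Round 4 — Jasper defaults.
No further defaults.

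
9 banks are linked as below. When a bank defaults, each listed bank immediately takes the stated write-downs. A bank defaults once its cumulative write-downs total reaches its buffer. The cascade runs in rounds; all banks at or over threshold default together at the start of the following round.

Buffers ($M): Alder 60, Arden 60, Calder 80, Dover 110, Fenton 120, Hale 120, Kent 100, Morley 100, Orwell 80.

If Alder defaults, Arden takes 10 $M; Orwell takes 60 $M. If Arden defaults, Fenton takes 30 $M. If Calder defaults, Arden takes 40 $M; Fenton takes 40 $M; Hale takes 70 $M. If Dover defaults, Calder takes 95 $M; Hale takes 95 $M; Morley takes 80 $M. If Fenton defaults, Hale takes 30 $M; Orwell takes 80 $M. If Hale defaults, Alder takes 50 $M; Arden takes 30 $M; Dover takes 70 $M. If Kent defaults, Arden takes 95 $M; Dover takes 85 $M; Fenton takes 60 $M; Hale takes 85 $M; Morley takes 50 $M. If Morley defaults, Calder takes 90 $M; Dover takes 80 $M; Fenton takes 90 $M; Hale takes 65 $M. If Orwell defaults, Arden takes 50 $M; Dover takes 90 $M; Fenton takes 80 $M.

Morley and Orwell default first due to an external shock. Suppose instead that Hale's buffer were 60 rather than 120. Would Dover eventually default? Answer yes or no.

yes

With Hale's buffer at 60:
Round 1 — Morley, Orwell default (initial).
  Arden: +50 → 50 < 60
  Calder: +90 → 90 ≥ 80
  Dover: +80+90 → 170 ≥ 110
  Fenton: +90+80 → 170 ≥ 120
  Hale: +65 → 65 ≥ 60
Round 2 — Calder, Dover, Fenton, Hale default.
  Alder: +50 → 50 < 60
  Arden: +40+30 → 120 ≥ 60
Round 3 — Arden defaults.
No further defaults.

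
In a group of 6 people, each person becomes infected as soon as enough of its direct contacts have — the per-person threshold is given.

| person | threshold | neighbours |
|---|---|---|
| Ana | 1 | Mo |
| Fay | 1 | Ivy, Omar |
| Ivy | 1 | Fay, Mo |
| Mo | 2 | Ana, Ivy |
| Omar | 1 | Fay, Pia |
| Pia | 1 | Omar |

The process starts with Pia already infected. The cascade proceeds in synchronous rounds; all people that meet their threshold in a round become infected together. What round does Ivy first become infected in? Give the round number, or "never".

Round 1 — Pia becomes infected (initial).
Round 2 — checking thresholds:
  Omar: 1 of 2 neighbours ≥ 1, becomes infected.
Round 3 — checking thresholds:
  Fay: 1 of 2 neighbours ≥ 1, becomes infected.
Round 4 — checking thresholds:
  Ivy: 1 of 2 neighbours ≥ 1, becomes infected.
Round 5 — no new infections; cascade stops.

4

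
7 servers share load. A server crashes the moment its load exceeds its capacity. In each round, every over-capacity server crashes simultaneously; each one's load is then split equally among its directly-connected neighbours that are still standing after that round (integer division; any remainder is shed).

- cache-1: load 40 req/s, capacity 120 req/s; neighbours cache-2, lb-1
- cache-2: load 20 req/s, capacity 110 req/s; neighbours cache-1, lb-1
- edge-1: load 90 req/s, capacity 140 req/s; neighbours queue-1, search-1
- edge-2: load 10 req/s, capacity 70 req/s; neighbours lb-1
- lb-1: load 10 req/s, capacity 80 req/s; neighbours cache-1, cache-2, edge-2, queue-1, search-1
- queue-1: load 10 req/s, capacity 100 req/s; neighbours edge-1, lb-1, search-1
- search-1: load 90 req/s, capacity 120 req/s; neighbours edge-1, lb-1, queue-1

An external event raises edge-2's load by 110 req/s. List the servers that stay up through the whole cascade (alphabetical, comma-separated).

cache-1, cache-2

Round 1 — edge-2 at 120 > 70. edge-2 crashes.
  edge-2 sheds 120 req/s to lb-1: 120 each.
    lb-1: 10+120 = 130 > 80
Round 2 — lb-1 crashes.
  lb-1 sheds 130 req/s to cache-1, cache-2, queue-1, search-1: 32 each (2 lost).
    cache-1: 40+32 = 72 ≤ 120
    cache-2: 20+32 = 52 ≤ 110
    queue-1: 10+32 = 42 ≤ 100
    search-1: 90+32 = 122 > 120
Round 3 — search-1 crashes.
  search-1 sheds 122 req/s to edge-1, queue-1: 61 each.
    edge-1: 90+61 = 151 > 140
    queue-1: 42+61 = 103 > 100
Round 4 — edge-1, queue-1 crash.
  edge-1 sheds 151 req/s: no online neighbours, lost.
  queue-1 sheds 103 req/s: no online neighbours, lost.
No further crashes.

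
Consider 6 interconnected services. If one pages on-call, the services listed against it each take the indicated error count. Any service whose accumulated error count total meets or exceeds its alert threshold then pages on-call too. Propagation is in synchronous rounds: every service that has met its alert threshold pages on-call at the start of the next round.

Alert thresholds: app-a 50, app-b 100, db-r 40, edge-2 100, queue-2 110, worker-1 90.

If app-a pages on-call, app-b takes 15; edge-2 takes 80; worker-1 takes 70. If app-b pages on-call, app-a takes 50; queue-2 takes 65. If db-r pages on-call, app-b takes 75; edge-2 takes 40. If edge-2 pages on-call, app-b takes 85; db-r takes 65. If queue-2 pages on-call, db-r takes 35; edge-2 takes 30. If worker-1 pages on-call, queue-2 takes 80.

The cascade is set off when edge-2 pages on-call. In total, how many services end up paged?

Round 1 — edge-2 pages on-call (initial).
  app-b: +85 → 85 < 100
  db-r: +65 → 65 ≥ 40
Round 2 — db-r pages on-call.
  app-b: +75 → 160 ≥ 100
Round 3 — app-b pages on-call.
  app-a: +50 → 50 ≥ 50
  queue-2: +65 → 65 < 110
Round 4 — app-a pages on-call.
  worker-1: +70 → 70 < 90
No further pages.

4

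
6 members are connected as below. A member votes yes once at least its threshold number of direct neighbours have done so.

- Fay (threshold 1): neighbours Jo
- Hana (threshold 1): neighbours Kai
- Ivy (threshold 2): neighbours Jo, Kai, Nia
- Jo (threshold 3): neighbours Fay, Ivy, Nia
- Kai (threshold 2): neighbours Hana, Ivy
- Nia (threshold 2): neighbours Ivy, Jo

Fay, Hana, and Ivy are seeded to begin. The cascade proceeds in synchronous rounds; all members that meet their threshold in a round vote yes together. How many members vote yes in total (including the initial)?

Round 1 — Fay, Hana, Ivy vote yes (initial).
Round 2 — checking thresholds:
  Jo: 2 of 3 neighbours < 3, not yet.
  Kai: 2 of 2 neighbours ≥ 2, votes yes.
  Nia: 1 of 2 neighbours < 2, not yet.
Round 3 — no new yes votes; cascade stops.

4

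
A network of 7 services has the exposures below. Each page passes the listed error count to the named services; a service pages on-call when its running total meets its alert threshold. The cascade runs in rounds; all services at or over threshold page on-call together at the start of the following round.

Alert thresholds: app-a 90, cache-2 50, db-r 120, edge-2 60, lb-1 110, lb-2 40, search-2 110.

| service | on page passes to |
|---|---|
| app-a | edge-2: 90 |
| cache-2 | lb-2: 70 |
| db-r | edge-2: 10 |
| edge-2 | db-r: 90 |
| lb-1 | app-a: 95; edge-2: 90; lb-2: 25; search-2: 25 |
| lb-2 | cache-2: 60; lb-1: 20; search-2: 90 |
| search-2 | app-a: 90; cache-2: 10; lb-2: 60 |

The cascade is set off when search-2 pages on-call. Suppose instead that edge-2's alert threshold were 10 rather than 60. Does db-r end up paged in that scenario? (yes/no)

With edge-2's alert threshold at 10:
Round 1 — search-2 pages on-call (initial).
  app-a: +90 → 90 ≥ 90
  cache-2: +10 → 10 < 50
  lb-2: +60 → 60 ≥ 40
Round 2 — app-a, lb-2 page on-call.
  cache-2: +60 → 70 ≥ 50
  edge-2: +90 → 90 ≥ 10
  lb-1: +20 → 20 < 110
Round 3 — cache-2, edge-2 page on-call.
  db-r: +90 → 90 < 120
No further pages.

no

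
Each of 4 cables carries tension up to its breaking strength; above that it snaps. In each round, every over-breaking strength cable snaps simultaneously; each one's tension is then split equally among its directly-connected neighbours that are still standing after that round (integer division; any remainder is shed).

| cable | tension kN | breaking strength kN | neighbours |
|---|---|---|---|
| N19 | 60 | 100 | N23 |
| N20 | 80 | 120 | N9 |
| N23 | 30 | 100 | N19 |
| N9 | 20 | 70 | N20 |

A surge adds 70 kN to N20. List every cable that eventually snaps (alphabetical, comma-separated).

Round 1 — N20 at 150 > 120. N20 snaps.
  N20 sheds 150 kN to N9: 150 each.
    N9: 20+150 = 170 > 70
Round 2 — N9 snaps.
  N9 sheds 170 kN: no online neighbours, lost.
No further breaks.

N20, N9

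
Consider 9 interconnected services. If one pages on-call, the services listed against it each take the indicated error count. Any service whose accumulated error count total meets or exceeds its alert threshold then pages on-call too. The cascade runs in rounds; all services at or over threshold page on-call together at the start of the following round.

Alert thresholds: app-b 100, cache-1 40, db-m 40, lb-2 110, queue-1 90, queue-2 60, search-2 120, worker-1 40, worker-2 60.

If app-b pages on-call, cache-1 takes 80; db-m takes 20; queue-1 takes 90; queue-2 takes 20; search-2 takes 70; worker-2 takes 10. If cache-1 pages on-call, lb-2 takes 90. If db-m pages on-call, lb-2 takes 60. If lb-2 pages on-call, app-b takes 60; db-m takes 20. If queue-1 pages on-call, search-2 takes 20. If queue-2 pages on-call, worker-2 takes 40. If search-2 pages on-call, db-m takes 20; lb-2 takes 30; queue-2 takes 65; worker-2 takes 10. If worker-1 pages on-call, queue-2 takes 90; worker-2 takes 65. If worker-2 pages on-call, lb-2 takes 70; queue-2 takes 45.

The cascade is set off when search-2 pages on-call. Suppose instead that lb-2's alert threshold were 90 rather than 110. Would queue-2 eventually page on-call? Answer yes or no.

With lb-2's alert threshold at 90:
Round 1 — search-2 pages on-call (initial).
  db-m: +20 → 20 < 40
  lb-2: +30 → 30 < 90
  queue-2: +65 → 65 ≥ 60
  worker-2: +10 → 10 < 60
Round 2 — queue-2 pages on-call.
  worker-2: +40 → 50 < 60
No further pages.

yes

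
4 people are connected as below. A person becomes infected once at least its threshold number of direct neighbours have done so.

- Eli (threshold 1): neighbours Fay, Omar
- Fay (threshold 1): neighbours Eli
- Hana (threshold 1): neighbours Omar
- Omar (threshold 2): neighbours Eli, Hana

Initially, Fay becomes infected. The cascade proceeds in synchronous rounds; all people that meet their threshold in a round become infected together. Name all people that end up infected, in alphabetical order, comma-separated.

Eli, Fay

Round 1 — Fay becomes infected (initial).
Round 2 — checking thresholds:
  Eli: 1 of 2 neighbours ≥ 1, becomes infected.
Round 3 — no new infections; cascade stops.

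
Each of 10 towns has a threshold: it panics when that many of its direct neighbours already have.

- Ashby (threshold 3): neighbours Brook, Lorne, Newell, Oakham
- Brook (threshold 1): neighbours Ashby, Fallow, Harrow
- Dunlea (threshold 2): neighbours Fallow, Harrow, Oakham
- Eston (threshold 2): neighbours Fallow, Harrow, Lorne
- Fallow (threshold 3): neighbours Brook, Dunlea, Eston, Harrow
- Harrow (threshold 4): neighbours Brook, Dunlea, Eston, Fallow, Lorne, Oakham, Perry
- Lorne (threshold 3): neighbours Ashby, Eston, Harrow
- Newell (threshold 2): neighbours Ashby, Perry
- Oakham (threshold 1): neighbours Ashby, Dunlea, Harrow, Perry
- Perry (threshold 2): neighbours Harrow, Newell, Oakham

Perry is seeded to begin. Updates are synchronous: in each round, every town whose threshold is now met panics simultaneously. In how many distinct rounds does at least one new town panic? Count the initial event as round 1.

2

Round 1 — Perry panics (initial).
Round 2 — checking thresholds:
  Harrow: 1 of 7 neighbours < 4, holds.
  Newell: 1 of 2 neighbours < 2, holds.
  Oakham: 1 of 4 neighbours ≥ 1, panics.
Round 3 — no new panics; cascade stops.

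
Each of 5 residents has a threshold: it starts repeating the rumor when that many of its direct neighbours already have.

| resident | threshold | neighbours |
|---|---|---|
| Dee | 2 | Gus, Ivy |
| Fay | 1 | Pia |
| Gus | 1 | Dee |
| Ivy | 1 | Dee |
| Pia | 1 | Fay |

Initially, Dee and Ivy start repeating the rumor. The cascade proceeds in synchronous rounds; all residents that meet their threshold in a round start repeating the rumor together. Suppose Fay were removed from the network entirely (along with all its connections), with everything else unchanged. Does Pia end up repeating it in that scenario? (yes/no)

no

With Fay removed:
Round 1 — Dee, Ivy start repeating the rumor (initial).
Round 2 — checking thresholds:
  Gus: 1 of 1 neighbours ≥ 1, starts repeating the rumor.
Round 3 — no new spreads; cascade stops.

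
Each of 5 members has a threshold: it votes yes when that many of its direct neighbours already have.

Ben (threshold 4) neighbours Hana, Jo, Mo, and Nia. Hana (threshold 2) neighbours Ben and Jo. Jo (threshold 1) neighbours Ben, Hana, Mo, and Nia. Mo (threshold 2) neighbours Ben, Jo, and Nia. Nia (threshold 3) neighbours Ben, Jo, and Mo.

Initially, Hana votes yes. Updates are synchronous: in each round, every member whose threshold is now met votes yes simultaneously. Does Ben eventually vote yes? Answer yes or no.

Round 1 — Hana votes yes (initial).
Round 2 — checking thresholds:
  Ben: 1 of 4 neighbours < 4, below threshold.
  Jo: 1 of 4 neighbours ≥ 1, votes yes.
Round 3 — no new yes votes; cascade stops.

no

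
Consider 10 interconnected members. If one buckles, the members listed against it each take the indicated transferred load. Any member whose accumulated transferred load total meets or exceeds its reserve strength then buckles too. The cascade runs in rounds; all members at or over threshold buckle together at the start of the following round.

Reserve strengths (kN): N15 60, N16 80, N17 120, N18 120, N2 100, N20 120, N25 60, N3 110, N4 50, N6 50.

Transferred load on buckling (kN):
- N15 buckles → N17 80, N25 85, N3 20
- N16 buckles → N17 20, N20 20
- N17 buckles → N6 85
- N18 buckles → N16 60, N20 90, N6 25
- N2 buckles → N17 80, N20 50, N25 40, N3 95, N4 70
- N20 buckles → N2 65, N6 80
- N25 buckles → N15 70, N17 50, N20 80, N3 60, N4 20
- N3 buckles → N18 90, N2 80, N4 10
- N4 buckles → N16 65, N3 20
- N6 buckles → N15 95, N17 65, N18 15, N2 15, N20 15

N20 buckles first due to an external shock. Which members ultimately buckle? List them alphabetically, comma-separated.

N15, N17, N20, N25, N6

Round 1 — N20 buckles (initial).
  N2: +65 → 65 < 100
  N6: +80 → 80 ≥ 50
Round 2 — N6 buckles.
  N15: +95 → 95 ≥ 60
  N17: +65 → 65 < 120
  N18: +15 → 15 < 120
  N2: +15 → 80 < 100
Round 3 — N15 buckles.
  N17: +80 → 145 ≥ 120
  N25: +85 → 85 ≥ 60
  N3: +20 → 20 < 110
Round 4 — N17, N25 buckle.
  N3: +60 → 80 < 110
  N4: +20 → 20 < 50
No further bucklings.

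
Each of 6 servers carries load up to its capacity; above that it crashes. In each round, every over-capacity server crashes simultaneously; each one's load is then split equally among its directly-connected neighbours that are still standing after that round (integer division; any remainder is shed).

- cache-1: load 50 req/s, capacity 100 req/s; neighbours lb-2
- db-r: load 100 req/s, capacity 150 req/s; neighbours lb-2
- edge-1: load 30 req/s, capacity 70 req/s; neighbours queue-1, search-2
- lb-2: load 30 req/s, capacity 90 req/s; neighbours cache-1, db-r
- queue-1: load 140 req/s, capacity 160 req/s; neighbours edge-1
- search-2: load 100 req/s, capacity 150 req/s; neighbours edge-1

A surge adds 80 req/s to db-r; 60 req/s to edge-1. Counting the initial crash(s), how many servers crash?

5

Round 1 — db-r at 180 > 150; edge-1 at 90 > 70. db-r, edge-1 crash.
  db-r sheds 180 req/s to lb-2: 180 each.
    lb-2: 30+180 = 210 > 90
  edge-1 sheds 90 req/s to queue-1, search-2: 45 each.
    queue-1: 140+45 = 185 > 160
    search-2: 100+45 = 145 ≤ 150
Round 2 — lb-2, queue-1 crash.
  lb-2 sheds 210 req/s to cache-1: 210 each.
    cache-1: 50+210 = 260 > 100
  queue-1 sheds 185 req/s: no online neighbours, lost.
Round 3 — cache-1 crashes.
  cache-1 sheds 260 req/s: no online neighbours, lost.
No further crashes.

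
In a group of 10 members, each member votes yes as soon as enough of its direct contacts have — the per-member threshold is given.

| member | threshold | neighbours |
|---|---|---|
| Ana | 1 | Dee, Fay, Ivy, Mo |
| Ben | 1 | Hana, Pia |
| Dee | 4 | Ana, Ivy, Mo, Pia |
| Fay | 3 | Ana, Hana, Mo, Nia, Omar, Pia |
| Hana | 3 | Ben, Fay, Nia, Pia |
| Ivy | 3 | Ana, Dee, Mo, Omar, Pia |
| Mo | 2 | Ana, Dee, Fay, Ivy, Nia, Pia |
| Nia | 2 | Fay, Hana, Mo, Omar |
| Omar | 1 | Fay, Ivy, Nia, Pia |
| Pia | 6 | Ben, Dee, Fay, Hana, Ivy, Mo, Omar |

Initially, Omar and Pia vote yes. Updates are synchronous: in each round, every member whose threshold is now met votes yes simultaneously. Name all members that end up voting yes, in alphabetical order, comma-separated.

Ben, Omar, Pia

Round 1 — Omar, Pia vote yes (initial).
Round 2 — checking thresholds:
  Ben: 1 of 2 neighbours ≥ 1, votes yes.
  Dee: 1 of 4 neighbours < 4, holds.
  Fay: 2 of 6 neighbours < 3, holds.
  Hana: 1 of 4 neighbours < 3, holds.
  Ivy: 2 of 5 neighbours < 3, holds.
  Mo: 1 of 6 neighbours < 2, holds.
  Nia: 1 of 4 neighbours < 2, holds.
Round 3 — no new yes votes; cascade stops.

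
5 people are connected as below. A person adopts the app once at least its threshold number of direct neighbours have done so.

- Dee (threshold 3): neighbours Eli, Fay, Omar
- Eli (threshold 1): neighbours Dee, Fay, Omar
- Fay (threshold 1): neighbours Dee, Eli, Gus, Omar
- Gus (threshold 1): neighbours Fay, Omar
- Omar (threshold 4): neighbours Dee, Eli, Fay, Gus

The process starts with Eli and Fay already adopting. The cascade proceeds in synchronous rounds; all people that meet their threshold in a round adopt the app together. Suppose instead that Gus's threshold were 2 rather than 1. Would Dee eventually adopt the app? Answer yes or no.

no

With Gus's threshold at 2:
Round 1 — Eli, Fay adopt the app (initial).
Round 2 — no new adoptions; cascade stops.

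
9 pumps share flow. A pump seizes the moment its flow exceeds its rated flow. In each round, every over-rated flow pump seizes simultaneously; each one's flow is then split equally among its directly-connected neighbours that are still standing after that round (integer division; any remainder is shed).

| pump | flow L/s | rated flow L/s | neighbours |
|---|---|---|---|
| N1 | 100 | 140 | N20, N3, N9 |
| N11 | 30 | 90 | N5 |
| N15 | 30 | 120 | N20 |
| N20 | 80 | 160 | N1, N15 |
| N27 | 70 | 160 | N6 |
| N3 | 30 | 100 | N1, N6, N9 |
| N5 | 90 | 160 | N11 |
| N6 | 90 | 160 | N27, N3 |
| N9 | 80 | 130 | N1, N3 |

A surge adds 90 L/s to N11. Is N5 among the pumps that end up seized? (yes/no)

Round 1 — N11 at 120 > 90. N11 seizes.
  N11 sheds 120 L/s to N5: 120 each.
    N5: 90+120 = 210 > 160
Round 2 — N5 seizes.
  N5 sheds 210 L/s: no online neighbours, lost.
No further seizures.

yes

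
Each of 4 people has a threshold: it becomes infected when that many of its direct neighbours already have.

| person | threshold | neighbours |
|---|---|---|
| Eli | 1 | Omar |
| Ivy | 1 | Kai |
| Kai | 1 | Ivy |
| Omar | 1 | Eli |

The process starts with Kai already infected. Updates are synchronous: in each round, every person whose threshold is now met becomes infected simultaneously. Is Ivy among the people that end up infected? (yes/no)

Round 1 — Kai becomes infected (initial).
Round 2 — checking thresholds:
  Ivy: 1 of 1 neighbours ≥ 1, becomes infected.
Round 3 — no new infections; cascade stops.

yes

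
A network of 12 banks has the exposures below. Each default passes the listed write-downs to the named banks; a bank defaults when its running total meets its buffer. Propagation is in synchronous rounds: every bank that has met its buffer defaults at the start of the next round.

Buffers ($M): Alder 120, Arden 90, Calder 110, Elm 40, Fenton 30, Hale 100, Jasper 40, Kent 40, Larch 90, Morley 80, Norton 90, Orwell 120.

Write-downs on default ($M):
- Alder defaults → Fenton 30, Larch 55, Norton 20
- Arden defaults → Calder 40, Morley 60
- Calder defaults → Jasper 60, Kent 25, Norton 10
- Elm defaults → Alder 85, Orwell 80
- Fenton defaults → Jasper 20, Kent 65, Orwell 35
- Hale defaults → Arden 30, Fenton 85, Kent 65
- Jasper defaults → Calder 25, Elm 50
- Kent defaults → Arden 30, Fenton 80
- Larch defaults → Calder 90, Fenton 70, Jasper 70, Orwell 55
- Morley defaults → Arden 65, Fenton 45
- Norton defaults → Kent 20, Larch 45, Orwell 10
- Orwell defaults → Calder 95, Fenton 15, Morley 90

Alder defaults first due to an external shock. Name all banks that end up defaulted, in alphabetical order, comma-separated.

Alder, Fenton, Kent

Round 1 — Alder defaults (initial).
  Fenton: +30 → 30 ≥ 30
  Larch: +55 → 55 < 90
  Norton: +20 → 20 < 90
Round 2 — Fenton defaults.
  Jasper: +20 → 20 < 40
  Kent: +65 → 65 ≥ 40
  Orwell: +35 → 35 < 120
Round 3 — Kent defaults.
  Arden: +30 → 30 < 90
No further defaults.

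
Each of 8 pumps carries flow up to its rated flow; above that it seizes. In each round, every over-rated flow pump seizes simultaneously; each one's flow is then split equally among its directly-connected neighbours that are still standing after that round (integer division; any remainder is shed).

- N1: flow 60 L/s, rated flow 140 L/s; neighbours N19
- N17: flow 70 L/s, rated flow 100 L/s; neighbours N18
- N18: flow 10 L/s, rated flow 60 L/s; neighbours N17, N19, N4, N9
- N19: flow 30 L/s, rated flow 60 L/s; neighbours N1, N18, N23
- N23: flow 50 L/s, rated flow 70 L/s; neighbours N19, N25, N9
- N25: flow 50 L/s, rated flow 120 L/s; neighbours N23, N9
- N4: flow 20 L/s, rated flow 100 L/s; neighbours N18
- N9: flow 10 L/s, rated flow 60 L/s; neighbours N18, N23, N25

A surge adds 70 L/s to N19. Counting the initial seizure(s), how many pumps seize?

Round 1 — N19 at 100 > 60. N19 seizes.
  N19 sheds 100 L/s to N1, N18, N23: 33 each (1 lost).
    N1: 60+33 = 93 ≤ 140
    N18: 10+33 = 43 ≤ 60
    N23: 50+33 = 83 > 70
Round 2 — N23 seizes.
  N23 sheds 83 L/s to N25, N9: 41 each (1 lost).
    N25: 50+41 = 91 ≤ 120
    N9: 10+41 = 51 ≤ 60
No further seizures.

2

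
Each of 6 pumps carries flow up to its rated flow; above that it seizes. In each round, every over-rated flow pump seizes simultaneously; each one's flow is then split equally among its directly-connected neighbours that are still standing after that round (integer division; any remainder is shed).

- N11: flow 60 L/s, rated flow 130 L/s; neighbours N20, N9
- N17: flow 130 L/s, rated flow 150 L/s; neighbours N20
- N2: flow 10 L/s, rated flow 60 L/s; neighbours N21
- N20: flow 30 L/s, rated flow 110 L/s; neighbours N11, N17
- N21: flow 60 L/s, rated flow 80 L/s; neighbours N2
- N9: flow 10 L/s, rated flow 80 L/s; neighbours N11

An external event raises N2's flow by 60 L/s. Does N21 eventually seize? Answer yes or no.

Round 1 — N2 at 70 > 60. N2 seizes.
  N2 sheds 70 L/s to N21: 70 each.
    N21: 60+70 = 130 > 80
Round 2 — N21 seizes.
  N21 sheds 130 L/s: no online neighbours, lost.
No further seizures.

yes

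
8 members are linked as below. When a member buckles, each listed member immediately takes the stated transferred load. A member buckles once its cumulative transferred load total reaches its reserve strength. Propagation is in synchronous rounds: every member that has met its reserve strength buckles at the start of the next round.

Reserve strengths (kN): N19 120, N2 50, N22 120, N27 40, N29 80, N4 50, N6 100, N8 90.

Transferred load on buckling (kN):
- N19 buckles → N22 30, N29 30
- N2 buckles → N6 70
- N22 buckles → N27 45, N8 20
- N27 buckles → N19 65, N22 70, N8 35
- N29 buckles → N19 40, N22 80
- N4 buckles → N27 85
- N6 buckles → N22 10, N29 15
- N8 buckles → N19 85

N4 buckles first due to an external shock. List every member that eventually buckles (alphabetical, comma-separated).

N27, N4

Round 1 — N4 buckles (initial).
  N27: +85 → 85 ≥ 40
Round 2 — N27 buckles.
  N19: +65 → 65 < 120
  N22: +70 → 70 < 120
  N8: +35 → 35 < 90
No further bucklings.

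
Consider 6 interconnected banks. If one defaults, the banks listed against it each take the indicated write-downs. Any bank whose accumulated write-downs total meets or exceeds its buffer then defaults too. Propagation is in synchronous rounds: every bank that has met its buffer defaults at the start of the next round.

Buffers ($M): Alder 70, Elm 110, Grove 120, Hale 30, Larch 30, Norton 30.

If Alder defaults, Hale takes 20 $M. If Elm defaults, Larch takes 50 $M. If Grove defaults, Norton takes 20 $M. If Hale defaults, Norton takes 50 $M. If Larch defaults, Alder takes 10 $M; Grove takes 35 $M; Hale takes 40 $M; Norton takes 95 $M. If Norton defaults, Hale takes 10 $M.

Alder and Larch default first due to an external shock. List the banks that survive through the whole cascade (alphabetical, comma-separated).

Elm, Grove

Round 1 — Alder, Larch default (initial).
  Grove: +35 → 35 < 120
  Hale: +20+40 → 60 ≥ 30
  Norton: +95 → 95 ≥ 30
Round 2 — Hale, Norton default.
No further defaults.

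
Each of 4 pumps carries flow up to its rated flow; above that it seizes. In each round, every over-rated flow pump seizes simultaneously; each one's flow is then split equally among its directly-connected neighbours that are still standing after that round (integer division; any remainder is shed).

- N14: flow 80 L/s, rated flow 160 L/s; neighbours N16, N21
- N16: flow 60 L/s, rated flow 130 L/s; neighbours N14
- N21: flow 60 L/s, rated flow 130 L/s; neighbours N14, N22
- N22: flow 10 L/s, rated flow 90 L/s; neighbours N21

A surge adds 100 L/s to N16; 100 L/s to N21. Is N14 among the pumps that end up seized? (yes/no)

yes

Round 1 — N16 at 160 > 130; N21 at 160 > 130. N16, N21 seize.
  N16 sheds 160 L/s to N14: 160 each.
    N14: 80+160 = 240 > 160
  N21 sheds 160 L/s to N14, N22: 80 each.
    N14: 240+80 = 320 > 160
    N22: 10+80 = 90 ≤ 90
Round 2 — N14 seizes.
  N14 sheds 320 L/s: no online neighbours, lost.
No further seizures.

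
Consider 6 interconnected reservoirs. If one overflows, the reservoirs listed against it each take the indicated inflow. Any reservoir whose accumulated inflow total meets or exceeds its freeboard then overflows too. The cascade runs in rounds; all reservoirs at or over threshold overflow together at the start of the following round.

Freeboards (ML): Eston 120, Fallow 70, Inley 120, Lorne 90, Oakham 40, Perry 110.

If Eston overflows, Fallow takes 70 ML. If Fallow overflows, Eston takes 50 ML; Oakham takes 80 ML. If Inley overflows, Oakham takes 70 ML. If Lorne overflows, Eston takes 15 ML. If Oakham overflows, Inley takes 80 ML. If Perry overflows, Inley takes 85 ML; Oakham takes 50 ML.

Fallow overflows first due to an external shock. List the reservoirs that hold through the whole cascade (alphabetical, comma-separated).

Eston, Inley, Lorne, Perry

Round 1 — Fallow overflows (initial).
  Eston: +50 → 50 < 120
  Oakham: +80 → 80 ≥ 40
Round 2 — Oakham overflows.
  Inley: +80 → 80 < 120
No further overflows.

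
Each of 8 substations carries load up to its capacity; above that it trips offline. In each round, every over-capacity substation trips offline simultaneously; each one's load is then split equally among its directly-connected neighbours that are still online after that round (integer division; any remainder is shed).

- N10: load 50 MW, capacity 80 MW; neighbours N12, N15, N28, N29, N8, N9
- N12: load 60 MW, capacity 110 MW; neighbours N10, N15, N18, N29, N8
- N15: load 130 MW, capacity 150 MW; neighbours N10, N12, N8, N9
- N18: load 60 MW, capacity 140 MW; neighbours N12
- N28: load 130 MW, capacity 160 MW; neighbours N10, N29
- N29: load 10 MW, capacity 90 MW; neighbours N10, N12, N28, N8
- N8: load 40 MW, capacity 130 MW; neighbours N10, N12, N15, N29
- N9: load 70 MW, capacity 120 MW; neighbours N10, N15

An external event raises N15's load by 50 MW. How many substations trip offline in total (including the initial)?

Round 1 — N15 at 180 > 150. N15 trips offline.
  N15 sheds 180 MW to N10, N12, N8, N9: 45 each.
    N10: 50+45 = 95 > 80
    N12: 60+45 = 105 ≤ 110
    N8: 40+45 = 85 ≤ 130
    N9: 70+45 = 115 ≤ 120
Round 2 — N10 trips offline.
  N10 sheds 95 MW to N12, N28, N29, N8, N9: 19 each.
    N12: 105+19 = 124 > 110
    N28: 130+19 = 149 ≤ 160
    N29: 10+19 = 29 ≤ 90
    N8: 85+19 = 104 ≤ 130
    N9: 115+19 = 134 > 120
Round 3 — N12, N9 trip offline.
  N12 sheds 124 MW to N18, N29, N8: 41 each (1 lost).
    N18: 60+41 = 101 ≤ 140
    N29: 29+41 = 70 ≤ 90
    N8: 104+41 = 145 > 130
  N9 sheds 134 MW: no online neighbours, lost.
Round 4 — N8 trips offline.
  N8 sheds 145 MW to N29: 145 each.
    N29: 70+145 = 215 > 90
Round 5 — N29 trips offline.
  N29 sheds 215 MW to N28: 215 each.
    N28: 149+215 = 364 > 160
Round 6 — N28 trips offline.
  N28 sheds 364 MW: no online neighbours, lost.
No further trips.

7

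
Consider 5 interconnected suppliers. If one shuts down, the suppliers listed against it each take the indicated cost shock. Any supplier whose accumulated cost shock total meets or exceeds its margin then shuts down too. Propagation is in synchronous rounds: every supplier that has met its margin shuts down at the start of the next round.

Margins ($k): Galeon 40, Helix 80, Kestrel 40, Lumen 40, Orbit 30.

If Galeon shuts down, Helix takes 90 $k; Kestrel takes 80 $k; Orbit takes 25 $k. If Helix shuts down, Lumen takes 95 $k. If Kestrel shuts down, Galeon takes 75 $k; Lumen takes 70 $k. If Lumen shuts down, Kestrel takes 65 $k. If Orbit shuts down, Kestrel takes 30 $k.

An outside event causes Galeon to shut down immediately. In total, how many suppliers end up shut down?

Round 1 — Galeon shuts down (initial).
  Helix: +90 → 90 ≥ 80
  Kestrel: +80 → 80 ≥ 40
  Orbit: +25 → 25 < 30
Round 2 — Helix, Kestrel shut down.
  Lumen: +95+70 → 165 ≥ 40
Round 3 — Lumen shuts down.
No further shutdowns.

4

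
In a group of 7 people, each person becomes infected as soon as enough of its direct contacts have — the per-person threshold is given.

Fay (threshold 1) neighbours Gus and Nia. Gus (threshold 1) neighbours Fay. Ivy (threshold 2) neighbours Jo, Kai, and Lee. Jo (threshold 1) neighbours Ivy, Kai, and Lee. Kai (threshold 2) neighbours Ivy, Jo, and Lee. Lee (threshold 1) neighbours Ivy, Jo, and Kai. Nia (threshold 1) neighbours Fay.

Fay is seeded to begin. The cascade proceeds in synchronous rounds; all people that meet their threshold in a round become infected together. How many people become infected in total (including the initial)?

Round 1 — Fay becomes infected (initial).
Round 2 — checking thresholds:
  Gus: 1 of 1 neighbours ≥ 1, becomes infected.
  Nia: 1 of 1 neighbours ≥ 1, becomes infected.
Round 3 — no new infections; cascade stops.

3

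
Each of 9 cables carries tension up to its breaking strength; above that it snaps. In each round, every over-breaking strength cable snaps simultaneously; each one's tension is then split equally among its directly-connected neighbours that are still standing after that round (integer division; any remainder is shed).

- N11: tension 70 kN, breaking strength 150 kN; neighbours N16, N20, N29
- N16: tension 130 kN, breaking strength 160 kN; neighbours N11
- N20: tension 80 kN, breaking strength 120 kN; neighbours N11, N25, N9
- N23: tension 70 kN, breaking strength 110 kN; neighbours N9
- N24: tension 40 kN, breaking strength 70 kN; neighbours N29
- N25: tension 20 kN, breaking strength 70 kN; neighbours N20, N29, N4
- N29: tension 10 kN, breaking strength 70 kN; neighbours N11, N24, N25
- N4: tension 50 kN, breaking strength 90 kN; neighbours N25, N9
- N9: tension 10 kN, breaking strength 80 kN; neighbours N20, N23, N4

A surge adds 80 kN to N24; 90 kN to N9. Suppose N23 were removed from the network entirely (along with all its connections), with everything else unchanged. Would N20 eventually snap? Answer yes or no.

yes

With N23 removed:
Round 1 — N24 at 120 > 70; N9 at 100 > 80. N24, N9 snap.
  N24 sheds 120 kN to N29: 120 each.
    N29: 10+120 = 130 > 70
  N9 sheds 100 kN to N20, N4: 50 each.
    N20: 80+50 = 130 > 120
    N4: 50+50 = 100 > 90
Round 2 — N20, N29, N4 snap.
  N20 sheds 130 kN to N11, N25: 65 each.
    N11: 70+65 = 135 ≤ 150
    N25: 20+65 = 85 > 70
  N29 sheds 130 kN to N11, N25: 65 each.
    N11: 135+65 = 200 > 150
    N25: 85+65 = 150 > 70
  N4 sheds 100 kN to N25: 100 each.
    N25: 150+100 = 250 > 70
Round 3 — N11, N25 snap.
  N11 sheds 200 kN to N16: 200 each.
    N16: 130+200 = 330 > 160
  N25 sheds 250 kN: no online neighbours, lost.
Round 4 — N16 snaps.
  N16 sheds 330 kN: no online neighbours, lost.
No further breaks.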